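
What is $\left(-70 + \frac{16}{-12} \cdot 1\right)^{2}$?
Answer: $\frac{45796}{9} \approx 5088.4$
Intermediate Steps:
$\left(-70 + \frac{16}{-12} \cdot 1\right)^{2} = \left(-70 + 16 \left(- \frac{1}{12}\right) 1\right)^{2} = \left(-70 - \frac{4}{3}\right)^{2} = \left(- \frac{214}{3}\right)^{2} = \frac{45796}{9}$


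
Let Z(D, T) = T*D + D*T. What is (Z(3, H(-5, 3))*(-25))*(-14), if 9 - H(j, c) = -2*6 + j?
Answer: 54600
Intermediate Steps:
H(j, c) = 21 - j (H(j, c) = 9 - (-2*6 + j) = 9 - (-12 + j) = 9 + (12 - j) = 21 - j)
Z(D, T) = 2*D*T (Z(D, T) = D*T + D*T = 2*D*T)
(Z(3, H(-5, 3))*(-25))*(-14) = ((2*3*(21 - 1*(-5)))*(-25))*(-14) = ((2*3*(21 + 5))*(-25))*(-14) = ((2*3*26)*(-25))*(-14) = (156*(-25))*(-14) = -3900*(-14) = 54600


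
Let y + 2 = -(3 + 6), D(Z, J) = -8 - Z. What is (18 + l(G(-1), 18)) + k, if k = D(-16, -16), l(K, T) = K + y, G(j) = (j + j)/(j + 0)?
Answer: 17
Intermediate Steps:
G(j) = 2 (G(j) = (2*j)/j = 2)
y = -11 (y = -2 - (3 + 6) = -2 - 1*9 = -2 - 9 = -11)
l(K, T) = -11 + K (l(K, T) = K - 11 = -11 + K)
k = 8 (k = -8 - 1*(-16) = -8 + 16 = 8)
(18 + l(G(-1), 18)) + k = (18 + (-11 + 2)) + 8 = (18 - 9) + 8 = 9 + 8 = 17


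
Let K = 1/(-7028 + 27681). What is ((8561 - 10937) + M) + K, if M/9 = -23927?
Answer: -4496550506/20653 ≈ -2.1772e+5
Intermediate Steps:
M = -215343 (M = 9*(-23927) = -215343)
K = 1/20653 ≈ 4.8419e-5
((8561 - 10937) + M) + K = ((8561 - 10937) - 215343) + 1/20653 = (-2376 - 215343) + 1/20653 = -217719 + 1/20653 = -4496550506/20653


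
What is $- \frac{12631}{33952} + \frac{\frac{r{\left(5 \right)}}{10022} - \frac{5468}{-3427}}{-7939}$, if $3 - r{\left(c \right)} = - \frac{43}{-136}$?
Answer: $- \frac{29290417306857683}{78689827399323872} \approx -0.37223$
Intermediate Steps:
$r{\left(c \right)} = \frac{365}{136}$ ($r{\left(c \right)} = 3 - - \frac{43}{-136} = 3 - \left(-43\right) \left(- \frac{1}{136}\right) = 3 - \frac{43}{136} = \frac{365}{136}$)
$- \frac{12631}{33952} + \frac{\frac{r{\left(5 \right)}}{10022} - \frac{5468}{-3427}}{-7939} = - \frac{12631}{33952} + \frac{\frac{365}{136 \cdot 10022} - \frac{5468}{-3427}}{-7939} = \left(-12631\right) \frac{1}{33952} + \left(\frac{365}{136} \cdot \frac{1}{10022} - - \frac{5468}{3427}\right) \left(- \frac{1}{7939}\right) = - \frac{12631}{33952} + \left(\frac{365}{1362992} + \frac{5468}{3427}\right) \left(- \frac{1}{7939}\right) = - \frac{12631}{33952} + \frac{7454091111}{4670973584} \left(- \frac{1}{7939}\right) = - \frac{12631}{33952} - \frac{7454091111}{37082859283376} = - \frac{29290417306857683}{78689827399323872}$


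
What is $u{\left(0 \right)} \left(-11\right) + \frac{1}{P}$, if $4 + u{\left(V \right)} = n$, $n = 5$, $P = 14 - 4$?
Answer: $- \frac{109}{10} \approx -10.9$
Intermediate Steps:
$P = 10$
$u{\left(V \right)} = 1$ ($u{\left(V \right)} = -4 + 5 = 1$)
$u{\left(0 \right)} \left(-11\right) + \frac{1}{P} = 1 \left(-11\right) + \frac{1}{10} = -11 + \frac{1}{10} = - \frac{109}{10}$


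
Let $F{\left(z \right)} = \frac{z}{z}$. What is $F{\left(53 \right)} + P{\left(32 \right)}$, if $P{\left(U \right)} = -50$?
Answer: $-49$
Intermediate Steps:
$F{\left(z \right)} = 1$
$F{\left(53 \right)} + P{\left(32 \right)} = 1 - 50 = -49$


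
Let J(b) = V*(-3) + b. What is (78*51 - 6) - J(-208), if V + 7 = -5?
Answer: 4144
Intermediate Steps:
V = -12 (V = -7 - 5 = -12)
J(b) = 36 + b (J(b) = -12*(-3) + b = 36 + b)
(78*51 - 6) - J(-208) = (78*51 - 6) - (36 - 208) = (3978 - 6) - 1*(-172) = 3972 + 172 = 4144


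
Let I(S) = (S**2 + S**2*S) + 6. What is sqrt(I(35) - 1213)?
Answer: sqrt(42893) ≈ 207.11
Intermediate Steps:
I(S) = 6 + S**2 + S**3 (I(S) = (S**2 + S**3) + 6 = 6 + S**2 + S**3)
sqrt(I(35) - 1213) = sqrt((6 + 35**2 + 35**3) - 1213) = sqrt((6 + 1225 + 42875) - 1213) = sqrt(44106 - 1213) = sqrt(42893)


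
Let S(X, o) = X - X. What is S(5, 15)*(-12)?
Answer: 0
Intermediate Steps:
S(X, o) = 0
S(5, 15)*(-12) = 0*(-12) = 0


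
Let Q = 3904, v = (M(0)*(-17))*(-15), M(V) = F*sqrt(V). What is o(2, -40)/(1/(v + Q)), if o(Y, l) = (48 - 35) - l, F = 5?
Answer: 206912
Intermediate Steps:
M(V) = 5*sqrt(V)
o(Y, l) = 13 - l
v = 0 (v = ((5*sqrt(0))*(-17))*(-15) = ((5*0)*(-17))*(-15) = (0*(-17))*(-15) = 0*(-15) = 0)
o(2, -40)/(1/(v + Q)) = (13 - 1*(-40))/(1/(0 + 3904)) = (13 + 40)/(1/3904) = 53/(1/3904) = 53*3904 = 206912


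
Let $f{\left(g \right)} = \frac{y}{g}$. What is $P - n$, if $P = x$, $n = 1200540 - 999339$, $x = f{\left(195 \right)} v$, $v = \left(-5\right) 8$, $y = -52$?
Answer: $- \frac{603571}{3} \approx -2.0119 \cdot 10^{5}$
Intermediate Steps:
$f{\left(g \right)} = - \frac{52}{g}$
$v = -40$
$x = \frac{32}{3}$ ($x = - \frac{52}{195} \left(-40\right) = \left(-52\right) \frac{1}{195} \left(-40\right) = \left(- \frac{4}{15}\right) \left(-40\right) = \frac{32}{3} \approx 10.667$)
$n = 201201$
$P = \frac{32}{3} \approx 10.667$
$P - n = \frac{32}{3} - 201201 = - \frac{603571}{3}$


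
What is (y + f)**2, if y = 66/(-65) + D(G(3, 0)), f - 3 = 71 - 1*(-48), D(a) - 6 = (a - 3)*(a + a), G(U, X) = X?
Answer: 68128516/4225 ≈ 16125.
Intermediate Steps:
D(a) = 6 + 2*a*(-3 + a) (D(a) = 6 + (a - 3)*(a + a) = 6 + (-3 + a)*(2*a) = 6 + 2*a*(-3 + a))
f = 122 (f = 3 + (71 - 1*(-48)) = 3 + (71 + 48) = 3 + 119 = 122)
y = 324/65 (y = 66/(-65) + (6 - 6*0 + 2*0**2) = 66*(-1/65) + (6 + 0 + 2*0) = -66/65 + (6 + 0 + 0) = -66/65 + 6 = 324/65 ≈ 4.9846)
(y + f)**2 = (324/65 + 122)**2 = (8254/65)**2 = 68128516/4225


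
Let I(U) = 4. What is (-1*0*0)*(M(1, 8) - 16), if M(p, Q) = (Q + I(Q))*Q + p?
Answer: 0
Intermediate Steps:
M(p, Q) = p + Q*(4 + Q) (M(p, Q) = (Q + 4)*Q + p = (4 + Q)*Q + p = Q*(4 + Q) + p = p + Q*(4 + Q))
(-1*0*0)*(M(1, 8) - 16) = (-1*0*0)*((1 + 8² + 4*8) - 16) = (0*0)*((1 + 64 + 32) - 16) = 0*(97 - 16) = 0*81 = 0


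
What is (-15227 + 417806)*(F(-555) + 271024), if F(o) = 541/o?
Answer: 20185013017347/185 ≈ 1.0911e+11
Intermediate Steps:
(-15227 + 417806)*(F(-555) + 271024) = (-15227 + 417806)*(541/(-555) + 271024) = 402579*(541*(-1/555) + 271024) = 402579*(-541/555 + 271024) = 402579*(150417779/555) = 20185013017347/185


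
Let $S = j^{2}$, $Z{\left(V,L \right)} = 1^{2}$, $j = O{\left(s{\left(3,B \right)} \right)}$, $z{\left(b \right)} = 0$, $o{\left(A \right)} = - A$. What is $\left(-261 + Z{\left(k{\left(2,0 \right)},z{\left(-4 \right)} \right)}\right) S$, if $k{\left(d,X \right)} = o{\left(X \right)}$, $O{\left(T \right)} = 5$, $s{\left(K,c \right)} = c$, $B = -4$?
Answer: $-6500$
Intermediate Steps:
$k{\left(d,X \right)} = - X$
$j = 5$
$Z{\left(V,L \right)} = 1$
$S = 25$ ($S = 5^{2} = 25$)
$\left(-261 + Z{\left(k{\left(2,0 \right)},z{\left(-4 \right)} \right)}\right) S = \left(-261 + 1\right) 25 = \left(-260\right) 25 = -6500$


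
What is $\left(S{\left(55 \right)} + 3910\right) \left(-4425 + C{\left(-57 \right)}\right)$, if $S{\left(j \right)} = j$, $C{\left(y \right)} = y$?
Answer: $-17771130$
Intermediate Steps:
$\left(S{\left(55 \right)} + 3910\right) \left(-4425 + C{\left(-57 \right)}\right) = \left(55 + 3910\right) \left(-4425 - 57\right) = 3965 \left(-4482\right) = -17771130$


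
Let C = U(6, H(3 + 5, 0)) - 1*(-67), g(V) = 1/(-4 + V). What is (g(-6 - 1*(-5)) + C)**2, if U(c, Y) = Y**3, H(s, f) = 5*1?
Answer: 919681/25 ≈ 36787.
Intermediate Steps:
H(s, f) = 5
C = 192 (C = 5**3 - 1*(-67) = 125 + 67 = 192)
(g(-6 - 1*(-5)) + C)**2 = (1/(-4 + (-6 - 1*(-5))) + 192)**2 = (1/(-4 + (-6 + 5)) + 192)**2 = (1/(-4 - 1) + 192)**2 = (1/(-5) + 192)**2 = (-1/5 + 192)**2 = (959/5)**2 = 919681/25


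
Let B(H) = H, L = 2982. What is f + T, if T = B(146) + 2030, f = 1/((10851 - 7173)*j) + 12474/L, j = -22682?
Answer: 12913512529957/5923132116 ≈ 2180.2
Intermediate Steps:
f = 24777045541/5923132116 (f = 1/((10851 - 7173)*(-22682)) + 12474/2982 = -1/22682/3678 + 12474*(1/2982) = (1/3678)*(-1/22682) + 297/71 = -1/83424396 + 297/71 = 24777045541/5923132116 ≈ 4.1831)
T = 2176 (T = 146 + 2030 = 2176)
f + T = 24777045541/5923132116 + 2176 = 12913512529957/5923132116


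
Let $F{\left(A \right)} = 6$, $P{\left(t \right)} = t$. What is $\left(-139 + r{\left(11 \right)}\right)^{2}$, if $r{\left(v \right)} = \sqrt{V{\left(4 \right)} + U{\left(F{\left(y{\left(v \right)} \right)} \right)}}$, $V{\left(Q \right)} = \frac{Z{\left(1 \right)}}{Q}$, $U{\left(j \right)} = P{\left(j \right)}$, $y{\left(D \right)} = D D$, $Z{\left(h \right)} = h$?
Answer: $\frac{74529}{4} \approx 18632.0$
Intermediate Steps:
$y{\left(D \right)} = D^{2}$
$U{\left(j \right)} = j$
$V{\left(Q \right)} = \frac{1}{Q}$ ($V{\left(Q \right)} = 1 \frac{1}{Q} = \frac{1}{Q}$)
$r{\left(v \right)} = \frac{5}{2}$ ($r{\left(v \right)} = \sqrt{\frac{1}{4} + 6} = \sqrt{\frac{25}{4}} = \frac{5}{2}$)
$\left(-139 + r{\left(11 \right)}\right)^{2} = \left(-139 + \frac{5}{2}\right)^{2} = \left(- \frac{273}{2}\right)^{2} = \frac{74529}{4}$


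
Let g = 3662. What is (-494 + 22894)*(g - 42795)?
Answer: -876579200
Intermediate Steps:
(-494 + 22894)*(g - 42795) = (-494 + 22894)*(3662 - 42795) = 22400*(-39133) = -876579200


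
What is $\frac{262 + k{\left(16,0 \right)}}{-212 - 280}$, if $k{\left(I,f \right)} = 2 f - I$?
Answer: $- \frac{1}{2} \approx -0.5$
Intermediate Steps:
$k{\left(I,f \right)} = - I + 2 f$
$\frac{262 + k{\left(16,0 \right)}}{-212 - 280} = \frac{262 + \left(\left(-1\right) 16 + 2 \cdot 0\right)}{-212 - 280} = \frac{262 + \left(-16 + 0\right)}{-492} = \left(262 - 16\right) \left(- \frac{1}{492}\right) = 246 \left(- \frac{1}{492}\right) = - \frac{1}{2}$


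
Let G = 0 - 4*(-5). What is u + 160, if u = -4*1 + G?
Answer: 176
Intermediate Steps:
G = 20 (G = 0 + 20 = 20)
u = 16 (u = -4*1 + 20 = -4 + 20 = 16)
u + 160 = 16 + 160 = 176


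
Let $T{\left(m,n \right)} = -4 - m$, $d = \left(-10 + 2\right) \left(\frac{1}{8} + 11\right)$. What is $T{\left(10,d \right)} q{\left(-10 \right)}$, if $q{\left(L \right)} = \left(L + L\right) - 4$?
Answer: $336$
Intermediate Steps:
$d = -89$ ($d = - 8 \left(\frac{1}{8} + 11\right) = \left(-8\right) \frac{89}{8} = -89$)
$q{\left(L \right)} = -4 + 2 L$ ($q{\left(L \right)} = 2 L - 4 = -4 + 2 L$)
$T{\left(10,d \right)} q{\left(-10 \right)} = \left(-4 - 10\right) \left(-4 + 2 \left(-10\right)\right) = \left(-4 - 10\right) \left(-4 - 20\right) = \left(-14\right) \left(-24\right) = 336$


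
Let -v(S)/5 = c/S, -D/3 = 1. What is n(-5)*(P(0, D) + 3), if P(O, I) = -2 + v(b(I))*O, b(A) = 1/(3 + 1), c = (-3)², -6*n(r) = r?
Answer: ⅚ ≈ 0.83333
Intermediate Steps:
n(r) = -r/6
D = -3 (D = -3*1 = -3)
c = 9
b(A) = ¼ (b(A) = 1/4 = ¼)
v(S) = -45/S
P(O, I) = -2 - 180*O (P(O, I) = -2 + (-45/¼)*O = -2 + (-45*4)*O = -2 - 180*O)
n(-5)*(P(0, D) + 3) = (-⅙*(-5))*((-2 - 180*0) + 3) = 5*((-2 + 0) + 3)/6 = 5*(-2 + 3)/6 = (⅚)*1 = ⅚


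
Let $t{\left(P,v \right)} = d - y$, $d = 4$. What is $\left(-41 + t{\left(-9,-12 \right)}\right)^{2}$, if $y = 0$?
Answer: $1369$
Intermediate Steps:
$t{\left(P,v \right)} = 4$ ($t{\left(P,v \right)} = 4 - 0 = 4 + 0 = 4$)
$\left(-41 + t{\left(-9,-12 \right)}\right)^{2} = \left(-41 + 4\right)^{2} = \left(-37\right)^{2} = 1369$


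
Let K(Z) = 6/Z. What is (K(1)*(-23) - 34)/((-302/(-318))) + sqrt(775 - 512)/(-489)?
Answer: -27348/151 - sqrt(263)/489 ≈ -181.15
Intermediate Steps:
(K(1)*(-23) - 34)/((-302/(-318))) + sqrt(775 - 512)/(-489) = ((6/1)*(-23) - 34)/((-302/(-318))) + sqrt(775 - 512)/(-489) = ((6*1)*(-23) - 34)/((-302*(-1/318))) + sqrt(263)*(-1/489) = (6*(-23) - 34)/(151/159) - sqrt(263)/489 = (-138 - 34)*(159/151) - sqrt(263)/489 = -172*159/151 - sqrt(263)/489 = -27348/151 - sqrt(263)/489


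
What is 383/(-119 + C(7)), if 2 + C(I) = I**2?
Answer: -383/72 ≈ -5.3194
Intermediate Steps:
C(I) = -2 + I**2
383/(-119 + C(7)) = 383/(-119 + (-2 + 7**2)) = 383/(-119 + (-2 + 49)) = 383/(-119 + 47) = 383/(-72) = -1/72*383 = -383/72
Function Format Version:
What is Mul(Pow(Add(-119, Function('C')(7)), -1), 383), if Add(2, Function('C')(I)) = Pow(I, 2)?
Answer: Rational(-383, 72) ≈ -5.3194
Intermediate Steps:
Function('C')(I) = Add(-2, Pow(I, 2))
Mul(Pow(Add(-119, Function('C')(7)), -1), 383) = Mul(Pow(Add(-119, Add(-2, Pow(7, 2))), -1), 383) = Mul(Pow(Add(-119, Add(-2, 49)), -1), 383) = Mul(Pow(Add(-119, 47), -1), 383) = Mul(Pow(-72, -1), 383) = Mul(Rational(-1, 72), 383) = Rational(-383, 72)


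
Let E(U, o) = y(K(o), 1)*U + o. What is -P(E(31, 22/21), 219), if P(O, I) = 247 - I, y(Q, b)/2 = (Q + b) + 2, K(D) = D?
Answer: -28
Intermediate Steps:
y(Q, b) = 4 + 2*Q + 2*b (y(Q, b) = 2*((Q + b) + 2) = 2*(2 + Q + b) = 4 + 2*Q + 2*b)
E(U, o) = o + U*(6 + 2*o) (E(U, o) = (4 + 2*o + 2*1)*U + o = (4 + 2*o + 2)*U + o = (6 + 2*o)*U + o = U*(6 + 2*o) + o = o + U*(6 + 2*o))
-P(E(31, 22/21), 219) = -(247 - 1*219) = -(247 - 219) = -1*28 = -28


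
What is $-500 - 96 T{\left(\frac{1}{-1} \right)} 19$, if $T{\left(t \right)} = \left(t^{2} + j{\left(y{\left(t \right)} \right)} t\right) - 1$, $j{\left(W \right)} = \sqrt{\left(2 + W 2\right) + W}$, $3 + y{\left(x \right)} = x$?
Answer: $-500 + 1824 i \sqrt{10} \approx -500.0 + 5768.0 i$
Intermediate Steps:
$y{\left(x \right)} = -3 + x$
$j{\left(W \right)} = \sqrt{2 + 3 W}$ ($j{\left(W \right)} = \sqrt{\left(2 + 2 W\right) + W} = \sqrt{2 + 3 W}$)
$T{\left(t \right)} = -1 + t^{2} + t \sqrt{-7 + 3 t}$ ($T{\left(t \right)} = \left(t^{2} + \sqrt{2 + 3 \left(-3 + t\right)} t\right) - 1 = \left(t^{2} + \sqrt{2 + \left(-9 + 3 t\right)} t\right) - 1 = \left(t^{2} + \sqrt{-7 + 3 t} t\right) - 1 = \left(t^{2} + t \sqrt{-7 + 3 t}\right) - 1 = -1 + t^{2} + t \sqrt{-7 + 3 t}$)
$-500 - 96 T{\left(\frac{1}{-1} \right)} 19 = -500 - 96 \left(-1 + \left(\frac{1}{-1}\right)^{2} + \frac{\sqrt{-7 + \frac{3}{-1}}}{-1}\right) 19 = -500 - 96 \left(-1 + \left(-1\right)^{2} - \sqrt{-7 + 3 \left(-1\right)}\right) 19 = -500 - 96 \left(-1 + 1 - \sqrt{-7 - 3}\right) 19 = -500 - 96 \left(-1 + 1 - \sqrt{-10}\right) 19 = -500 - 96 \left(-1 + 1 - i \sqrt{10}\right) 19 = -500 - 96 - i \sqrt{10} \cdot 19 = -500 - 96 \left(- 19 i \sqrt{10}\right) = -500 + 1824 i \sqrt{10}$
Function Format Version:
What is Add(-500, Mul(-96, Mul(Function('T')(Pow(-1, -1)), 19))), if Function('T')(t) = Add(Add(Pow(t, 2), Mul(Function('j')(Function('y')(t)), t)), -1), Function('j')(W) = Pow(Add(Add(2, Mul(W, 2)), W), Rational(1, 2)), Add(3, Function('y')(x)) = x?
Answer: Add(-500, Mul(1824, I, Pow(10, Rational(1, 2)))) ≈ Add(-500.00, Mul(5768.0, I))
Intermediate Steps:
Function('y')(x) = Add(-3, x)
Function('j')(W) = Pow(Add(2, Mul(3, W)), Rational(1, 2)) (Function('j')(W) = Pow(Add(Add(2, Mul(2, W)), W), Rational(1, 2)) = Pow(Add(2, Mul(3, W)), Rational(1, 2)))
Function('T')(t) = Add(-1, Pow(t, 2), Mul(t, Pow(Add(-7, Mul(3, t)), Rational(1, 2)))) (Function('T')(t) = Add(Add(Pow(t, 2), Mul(Pow(Add(2, Mul(3, Add(-3, t))), Rational(1, 2)), t)), -1) = Add(Add(Pow(t, 2), Mul(Pow(Add(2, Add(-9, Mul(3, t))), Rational(1, 2)), t)), -1) = Add(Add(Pow(t, 2), Mul(Pow(Add(-7, Mul(3, t)), Rational(1, 2)), t)), -1) = Add(Add(Pow(t, 2), Mul(t, Pow(Add(-7, Mul(3, t)), Rational(1, 2)))), -1) = Add(-1, Pow(t, 2), Mul(t, Pow(Add(-7, Mul(3, t)), Rational(1, 2)))))
Add(-500, Mul(-96, Mul(Function('T')(Pow(-1, -1)), 19))) = Add(-500, Mul(-96, Mul(Add(-1, Pow(Pow(-1, -1), 2), Mul(Pow(-1, -1), Pow(Add(-7, Mul(3, Pow(-1, -1))), Rational(1, 2)))), 19))) = Add(-500, Mul(-96, Mul(Add(-1, Pow(-1, 2), Mul(-1, Pow(Add(-7, Mul(3, -1)), Rational(1, 2)))), 19))) = Add(-500, Mul(-96, Mul(Add(-1, 1, Mul(-1, Pow(Add(-7, -3), Rational(1, 2)))), 19))) = Add(-500, Mul(-96, Mul(Add(-1, 1, Mul(-1, Pow(-10, Rational(1, 2)))), 19))) = Add(-500, Mul(-96, Mul(Add(-1, 1, Mul(-1, Mul(I, Pow(10, Rational(1, 2))))), 19))) = Add(-500, Mul(-96, Mul(Add(-1, 1, Mul(-1, I, Pow(10, Rational(1, 2)))), 19))) = Add(-500, Mul(-96, Mul(Mul(-1, I, Pow(10, Rational(1, 2))), 19))) = Add(-500, Mul(-96, Mul(-19, I, Pow(10, Rational(1, 2))))) = Add(-500, Mul(1824, I, Pow(10, Rational(1, 2))))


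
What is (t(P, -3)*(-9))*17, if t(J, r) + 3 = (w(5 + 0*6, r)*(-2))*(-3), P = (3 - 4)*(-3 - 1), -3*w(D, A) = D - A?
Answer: 2907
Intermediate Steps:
w(D, A) = -D/3 + A/3 (w(D, A) = -(D - A)/3 = -D/3 + A/3)
P = 4 (P = -1*(-4) = 4)
t(J, r) = -13 + 2*r (t(J, r) = -3 + ((-(5 + 0*6)/3 + r/3)*(-2))*(-3) = -3 + ((-(5 + 0)/3 + r/3)*(-2))*(-3) = -3 + ((-1/3*5 + r/3)*(-2))*(-3) = -3 + ((-5/3 + r/3)*(-2))*(-3) = -3 + (10/3 - 2*r/3)*(-3) = -3 + (-10 + 2*r) = -13 + 2*r)
(t(P, -3)*(-9))*17 = ((-13 + 2*(-3))*(-9))*17 = ((-13 - 6)*(-9))*17 = -19*(-9)*17 = 171*17 = 2907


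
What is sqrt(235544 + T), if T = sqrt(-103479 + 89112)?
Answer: sqrt(235544 + I*sqrt(14367)) ≈ 485.33 + 0.123*I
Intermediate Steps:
T = I*sqrt(14367) (T = sqrt(-14367) = I*sqrt(14367) ≈ 119.86*I)
sqrt(235544 + T) = sqrt(235544 + I*sqrt(14367))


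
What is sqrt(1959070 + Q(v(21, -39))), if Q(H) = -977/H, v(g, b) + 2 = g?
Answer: sqrt(707205707)/19 ≈ 1399.6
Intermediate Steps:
v(g, b) = -2 + g
sqrt(1959070 + Q(v(21, -39))) = sqrt(1959070 - 977/(-2 + 21)) = sqrt(1959070 - 977/19) = sqrt(37221353/19) = sqrt(707205707)/19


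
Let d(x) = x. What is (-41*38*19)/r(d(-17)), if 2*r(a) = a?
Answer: 59204/17 ≈ 3482.6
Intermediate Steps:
r(a) = a/2
(-41*38*19)/r(d(-17)) = (-41*38*19)/(((1/2)*(-17))) = (-1558*19)/(-17/2) = -29602*(-2/17) = 59204/17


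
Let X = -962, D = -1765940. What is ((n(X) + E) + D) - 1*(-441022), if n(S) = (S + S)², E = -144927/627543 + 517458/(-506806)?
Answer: 41996755518492206/17669030981 ≈ 2.3769e+6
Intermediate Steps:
E = -22120945492/17669030981 (E = -144927*1/627543 + 517458*(-1/506806) = -16103/69727 - 258729/253403 = -22120945492/17669030981 ≈ -1.2520)
n(S) = 4*S² (n(S) = (2*S)² = 4*S²)
((n(X) + E) + D) - 1*(-441022) = ((4*(-962)² - 22120945492/17669030981) - 1765940) - 1*(-441022) = ((4*925444 - 22120945492/17669030981) - 1765940) + 441022 = ((3701776 - 22120945492/17669030981) - 1765940) + 441022 = (65406772707776764/17669030981 - 1765940) + 441022 = 34204324137189624/17669030981 + 441022 = 41996755518492206/17669030981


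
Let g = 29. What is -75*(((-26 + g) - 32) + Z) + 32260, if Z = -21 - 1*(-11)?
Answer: 35185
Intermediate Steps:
Z = -10 (Z = -21 + 11 = -10)
-75*(((-26 + g) - 32) + Z) + 32260 = -75*(((-26 + 29) - 32) - 10) + 32260 = -75*((3 - 32) - 10) + 32260 = -75*(-29 - 10) + 32260 = -75*(-39) + 32260 = 2925 + 32260 = 35185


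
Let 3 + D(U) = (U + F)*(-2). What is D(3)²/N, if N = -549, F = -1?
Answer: -49/549 ≈ -0.089253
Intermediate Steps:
D(U) = -1 - 2*U (D(U) = -3 + (U - 1)*(-2) = -3 + (-1 + U)*(-2) = -3 + (2 - 2*U) = -1 - 2*U)
D(3)²/N = (-1 - 2*3)²/(-549) = (-1 - 6)²*(-1/549) = (-7)²*(-1/549) = 49*(-1/549) = -49/549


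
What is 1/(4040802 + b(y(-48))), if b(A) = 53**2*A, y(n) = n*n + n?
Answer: 1/10377906 ≈ 9.6359e-8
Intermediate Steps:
y(n) = n + n**2 (y(n) = n**2 + n = n + n**2)
b(A) = 2809*A
1/(4040802 + b(y(-48))) = 1/(4040802 + 2809*(-48*(1 - 48))) = 1/(4040802 + 2809*(-48*(-47))) = 1/(4040802 + 2809*2256) = 1/(4040802 + 6337104) = 1/10377906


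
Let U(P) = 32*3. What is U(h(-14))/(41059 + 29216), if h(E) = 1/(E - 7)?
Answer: 32/23425 ≈ 0.0013661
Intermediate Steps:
h(E) = 1/(-7 + E)
U(P) = 96
U(h(-14))/(41059 + 29216) = 96/(41059 + 29216) = 96/70275 = 96*(1/70275) = 32/23425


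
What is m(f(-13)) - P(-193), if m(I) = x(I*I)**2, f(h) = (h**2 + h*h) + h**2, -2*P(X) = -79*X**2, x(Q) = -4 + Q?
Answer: 132141321379/2 ≈ 6.6071e+10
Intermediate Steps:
P(X) = 79*X**2/2 (P(X) = -(-79)*X**2/2 = 79*X**2/2)
f(h) = 3*h**2 (f(h) = (h**2 + h**2) + h**2 = 2*h**2 + h**2 = 3*h**2)
m(I) = (-4 + I**2)**2 (m(I) = (-4 + I*I)**2 = (-4 + I**2)**2)
m(f(-13)) - P(-193) = (-4 + (3*(-13)**2)**2)**2 - 79*(-193)**2/2 = (-4 + (3*169)**2)**2 - 79*37249/2 = (-4 + 507**2)**2 - 1*2942671/2 = (-4 + 257049)**2 - 2942671/2 = 257045**2 - 2942671/2 = 66072132025 - 2942671/2 = 132141321379/2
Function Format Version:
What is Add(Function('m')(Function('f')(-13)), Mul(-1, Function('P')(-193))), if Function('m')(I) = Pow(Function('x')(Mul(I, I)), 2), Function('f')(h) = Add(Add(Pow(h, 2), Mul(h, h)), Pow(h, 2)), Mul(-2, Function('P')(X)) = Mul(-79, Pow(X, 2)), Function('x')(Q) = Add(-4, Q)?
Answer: Rational(132141321379, 2) ≈ 6.6071e+10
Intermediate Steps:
Function('P')(X) = Mul(Rational(79, 2), Pow(X, 2)) (Function('P')(X) = Mul(Rational(-1, 2), Mul(-79, Pow(X, 2))) = Mul(Rational(79, 2), Pow(X, 2)))
Function('f')(h) = Mul(3, Pow(h, 2)) (Function('f')(h) = Add(Add(Pow(h, 2), Pow(h, 2)), Pow(h, 2)) = Add(Mul(2, Pow(h, 2)), Pow(h, 2)) = Mul(3, Pow(h, 2)))
Function('m')(I) = Pow(Add(-4, Pow(I, 2)), 2) (Function('m')(I) = Pow(Add(-4, Mul(I, I)), 2) = Pow(Add(-4, Pow(I, 2)), 2))
Add(Function('m')(Function('f')(-13)), Mul(-1, Function('P')(-193))) = Add(Pow(Add(-4, Pow(Mul(3, Pow(-13, 2)), 2)), 2), Mul(-1, Mul(Rational(79, 2), Pow(-193, 2)))) = Add(Pow(Add(-4, Pow(Mul(3, 169), 2)), 2), Mul(-1, Mul(Rational(79, 2), 37249))) = Add(Pow(Add(-4, Pow(507, 2)), 2), Mul(-1, Rational(2942671, 2))) = Add(Pow(Add(-4, 257049), 2), Rational(-2942671, 2)) = Add(Pow(257045, 2), Rational(-2942671, 2)) = Add(66072132025, Rational(-2942671, 2)) = Rational(132141321379, 2)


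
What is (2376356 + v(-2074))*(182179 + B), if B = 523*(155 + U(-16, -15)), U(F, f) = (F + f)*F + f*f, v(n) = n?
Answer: 1520316870214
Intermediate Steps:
U(F, f) = f**2 + F*(F + f) (U(F, f) = F*(F + f) + f**2 = f**2 + F*(F + f))
B = 458148 (B = 523*(155 + ((-16)**2 + (-15)**2 - 16*(-15))) = 523*(155 + (256 + 225 + 240)) = 523*(155 + 721) = 523*876 = 458148)
(2376356 + v(-2074))*(182179 + B) = (2376356 - 2074)*(182179 + 458148) = 2374282*640327 = 1520316870214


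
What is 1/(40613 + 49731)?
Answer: 1/90344 ≈ 1.1069e-5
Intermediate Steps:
1/(40613 + 49731) = 1/90344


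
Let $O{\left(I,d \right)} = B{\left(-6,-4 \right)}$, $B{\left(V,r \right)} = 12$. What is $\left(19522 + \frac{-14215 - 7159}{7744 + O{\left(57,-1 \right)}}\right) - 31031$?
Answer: $- \frac{44642589}{3878} \approx -11512.0$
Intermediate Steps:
$O{\left(I,d \right)} = 12$
$\left(19522 + \frac{-14215 - 7159}{7744 + O{\left(57,-1 \right)}}\right) - 31031 = \left(19522 + \frac{-14215 - 7159}{7744 + 12}\right) - 31031 = \left(19522 - \frac{21374}{7756}\right) - 31031 = \left(19522 - \frac{10687}{3878}\right) - 31031 = \frac{75695629}{3878} - 31031 = - \frac{44642589}{3878}$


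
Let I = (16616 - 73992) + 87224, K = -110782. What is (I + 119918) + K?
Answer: 38984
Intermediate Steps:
I = 29848 (I = -57376 + 87224 = 29848)
(I + 119918) + K = (29848 + 119918) - 110782 = 149766 - 110782 = 38984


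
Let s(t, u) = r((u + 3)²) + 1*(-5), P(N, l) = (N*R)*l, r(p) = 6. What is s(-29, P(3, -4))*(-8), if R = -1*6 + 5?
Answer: -8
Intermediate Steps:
R = -1 (R = -6 + 5 = -1)
P(N, l) = -N*l (P(N, l) = (N*(-1))*l = (-N)*l = -N*l)
s(t, u) = 1 (s(t, u) = 6 + 1*(-5) = 6 - 5 = 1)
s(-29, P(3, -4))*(-8) = 1*(-8) = -8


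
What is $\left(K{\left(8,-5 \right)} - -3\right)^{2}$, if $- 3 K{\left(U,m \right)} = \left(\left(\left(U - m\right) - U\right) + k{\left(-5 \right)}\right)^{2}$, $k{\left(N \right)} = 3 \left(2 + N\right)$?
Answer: $\frac{49}{9} \approx 5.4444$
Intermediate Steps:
$k{\left(N \right)} = 6 + 3 N$
$K{\left(U,m \right)} = - \frac{\left(-9 - m\right)^{2}}{3}$ ($K{\left(U,m \right)} = - \frac{\left(\left(\left(U - m\right) - U\right) + \left(6 + 3 \left(-5\right)\right)\right)^{2}}{3} = - \frac{\left(- m + \left(6 - 15\right)\right)^{2}}{3} = - \frac{\left(- m - 9\right)^{2}}{3} = - \frac{\left(-9 - m\right)^{2}}{3}$)
$\left(K{\left(8,-5 \right)} - -3\right)^{2} = \left(- \frac{\left(9 - 5\right)^{2}}{3} - -3\right)^{2} = \left(- \frac{4^{2}}{3} + 3\right)^{2} = \left(\left(- \frac{1}{3}\right) 16 + 3\right)^{2} = \left(- \frac{16}{3} + 3\right)^{2} = \left(- \frac{7}{3}\right)^{2} = \frac{49}{9}$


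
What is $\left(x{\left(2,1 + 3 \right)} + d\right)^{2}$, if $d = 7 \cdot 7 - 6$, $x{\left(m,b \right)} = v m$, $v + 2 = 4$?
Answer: $2209$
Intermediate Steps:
$v = 2$ ($v = -2 + 4 = 2$)
$x{\left(m,b \right)} = 2 m$
$d = 43$ ($d = 49 - 6 = 43$)
$\left(x{\left(2,1 + 3 \right)} + d\right)^{2} = \left(2 \cdot 2 + 43\right)^{2} = \left(4 + 43\right)^{2} = 47^{2} = 2209$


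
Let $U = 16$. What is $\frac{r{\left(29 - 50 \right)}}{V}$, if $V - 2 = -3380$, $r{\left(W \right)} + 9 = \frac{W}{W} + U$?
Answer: $- \frac{4}{1689} \approx -0.0023683$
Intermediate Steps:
$r{\left(W \right)} = 8$ ($r{\left(W \right)} = -9 + \left(\frac{W}{W} + 16\right) = -9 + \left(1 + 16\right) = -9 + 17 = 8$)
$V = -3378$ ($V = 2 - 3380 = -3378$)
$\frac{r{\left(29 - 50 \right)}}{V} = \frac{8}{-3378} = 8 \left(- \frac{1}{3378}\right) = - \frac{4}{1689}$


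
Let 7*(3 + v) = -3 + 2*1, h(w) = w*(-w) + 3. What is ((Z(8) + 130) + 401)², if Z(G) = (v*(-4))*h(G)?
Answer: 2725801/49 ≈ 55629.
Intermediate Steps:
h(w) = 3 - w² (h(w) = -w² + 3 = 3 - w²)
v = -22/7 (v = -3 + (-3 + 2*1)/7 = -3 + (-3 + 2)/7 = -3 + (⅐)*(-1) = -3 - ⅐ = -22/7 ≈ -3.1429)
Z(G) = 264/7 - 88*G²/7 (Z(G) = (-22/7*(-4))*(3 - G²) = 88*(3 - G²)/7 = 264/7 - 88*G²/7)
((Z(8) + 130) + 401)² = (((264/7 - 88/7*8²) + 130) + 401)² = (((264/7 - 88/7*64) + 130) + 401)² = (((264/7 - 5632/7) + 130) + 401)² = ((-5368/7 + 130) + 401)² = (-4458/7 + 401)² = (-1651/7)² = 2725801/49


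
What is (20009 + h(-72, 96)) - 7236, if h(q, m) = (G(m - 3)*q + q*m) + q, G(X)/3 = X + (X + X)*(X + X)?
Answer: -7487035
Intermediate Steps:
G(X) = 3*X + 12*X² (G(X) = 3*(X + (X + X)*(X + X)) = 3*(X + (2*X)*(2*X)) = 3*(X + 4*X²) = 3*X + 12*X²)
h(q, m) = q + m*q + 3*q*(-11 + 4*m)*(-3 + m) (h(q, m) = ((3*(m - 3)*(1 + 4*(m - 3)))*q + q*m) + q = ((3*(-3 + m)*(1 + 4*(-3 + m)))*q + m*q) + q = ((3*(-3 + m)*(1 + (-12 + 4*m)))*q + m*q) + q = ((3*(-3 + m)*(-11 + 4*m))*q + m*q) + q = ((3*(-11 + 4*m)*(-3 + m))*q + m*q) + q = (3*q*(-11 + 4*m)*(-3 + m) + m*q) + q = (m*q + 3*q*(-11 + 4*m)*(-3 + m)) + q = q + m*q + 3*q*(-11 + 4*m)*(-3 + m))
(20009 + h(-72, 96)) - 7236 = (20009 + 4*(-72)*(25 - 17*96 + 3*96²)) - 7236 = (20009 + 4*(-72)*(25 - 1632 + 3*9216)) - 7236 = (20009 + 4*(-72)*(25 - 1632 + 27648)) - 7236 = (20009 + 4*(-72)*26041) - 7236 = (20009 - 7499808) - 7236 = -7479799 - 7236 = -7487035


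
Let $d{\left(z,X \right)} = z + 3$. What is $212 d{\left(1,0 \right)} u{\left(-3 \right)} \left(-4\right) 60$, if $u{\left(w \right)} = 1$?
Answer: $-203520$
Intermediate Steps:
$d{\left(z,X \right)} = 3 + z$
$212 d{\left(1,0 \right)} u{\left(-3 \right)} \left(-4\right) 60 = 212 \left(3 + 1\right) 1 \left(-4\right) 60 = 212 \cdot 4 \cdot 1 \left(-4\right) 60 = 212 \cdot 4 \left(-4\right) 60 = 212 \left(-16\right) 60 = \left(-3392\right) 60 = -203520$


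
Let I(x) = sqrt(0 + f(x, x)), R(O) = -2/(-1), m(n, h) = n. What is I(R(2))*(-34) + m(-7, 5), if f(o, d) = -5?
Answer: -7 - 34*I*sqrt(5) ≈ -7.0 - 76.026*I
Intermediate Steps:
R(O) = 2 (R(O) = -2*(-1) = 2)
I(x) = I*sqrt(5) (I(x) = sqrt(0 - 5) = sqrt(-5) = I*sqrt(5))
I(R(2))*(-34) + m(-7, 5) = (I*sqrt(5))*(-34) - 7 = -34*I*sqrt(5) - 7 = -7 - 34*I*sqrt(5)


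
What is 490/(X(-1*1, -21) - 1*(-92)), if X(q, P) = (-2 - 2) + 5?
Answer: 490/93 ≈ 5.2688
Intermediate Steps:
X(q, P) = 1 (X(q, P) = -4 + 5 = 1)
490/(X(-1*1, -21) - 1*(-92)) = 490/(1 - 1*(-92)) = 490/(1 + 92) = 490/93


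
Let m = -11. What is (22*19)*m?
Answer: -4598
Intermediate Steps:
(22*19)*m = (22*19)*(-11) = 418*(-11) = -4598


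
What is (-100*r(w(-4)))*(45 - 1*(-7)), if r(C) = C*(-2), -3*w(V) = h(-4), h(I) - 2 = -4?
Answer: 20800/3 ≈ 6933.3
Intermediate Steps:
h(I) = -2 (h(I) = 2 - 4 = -2)
w(V) = ⅔ (w(V) = -⅓*(-2) = ⅔)
r(C) = -2*C
(-100*r(w(-4)))*(45 - 1*(-7)) = (-(-200)*2/3)*(45 - 1*(-7)) = (-100*(-4/3))*(45 + 7) = (400/3)*52 = 20800/3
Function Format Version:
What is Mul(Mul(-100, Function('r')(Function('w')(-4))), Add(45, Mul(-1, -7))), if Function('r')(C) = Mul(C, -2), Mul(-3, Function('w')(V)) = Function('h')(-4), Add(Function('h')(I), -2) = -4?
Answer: Rational(20800, 3) ≈ 6933.3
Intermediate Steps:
Function('h')(I) = -2 (Function('h')(I) = Add(2, -4) = -2)
Function('w')(V) = Rational(2, 3) (Function('w')(V) = Mul(Rational(-1, 3), -2) = Rational(2, 3))
Function('r')(C) = Mul(-2, C)
Mul(Mul(-100, Function('r')(Function('w')(-4))), Add(45, Mul(-1, -7))) = Mul(Mul(-100, Mul(-2, Rational(2, 3))), Add(45, Mul(-1, -7))) = Mul(Mul(-100, Rational(-4, 3)), Add(45, 7)) = Mul(Rational(400, 3), 52) = Rational(20800, 3)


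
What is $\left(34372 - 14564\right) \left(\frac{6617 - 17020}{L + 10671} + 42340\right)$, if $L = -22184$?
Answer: $\frac{9655822061984}{11513} \approx 8.3869 \cdot 10^{8}$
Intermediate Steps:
$\left(34372 - 14564\right) \left(\frac{6617 - 17020}{L + 10671} + 42340\right) = \left(34372 - 14564\right) \left(\frac{6617 - 17020}{-22184 + 10671} + 42340\right) = 19808 \left(- \frac{10403}{-11513} + 42340\right) = 19808 \left(\left(-10403\right) \left(- \frac{1}{11513}\right) + 42340\right) = 19808 \left(\frac{10403}{11513} + 42340\right) = 19808 \cdot \frac{487470823}{11513} = \frac{9655822061984}{11513}$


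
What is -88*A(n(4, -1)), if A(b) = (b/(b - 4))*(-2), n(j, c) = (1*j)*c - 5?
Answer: 1584/13 ≈ 121.85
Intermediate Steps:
n(j, c) = -5 + c*j (n(j, c) = j*c - 5 = c*j - 5 = -5 + c*j)
A(b) = -2*b/(-4 + b) (A(b) = (b/(-4 + b))*(-2) = -2*b/(-4 + b))
-88*A(n(4, -1)) = -(-176)*(-5 - 1*4)/(-4 + (-5 - 1*4)) = -(-176)*(-5 - 4)/(-4 + (-5 - 4)) = -(-176)*(-9)/(-4 - 9) = -(-176)*(-9)/(-13) = -(-176)*(-9)*(-1)/13 = -88*(-18/13) = 1584/13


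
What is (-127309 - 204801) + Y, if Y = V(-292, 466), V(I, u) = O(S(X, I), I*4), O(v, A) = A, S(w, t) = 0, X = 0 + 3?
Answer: -333278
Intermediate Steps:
X = 3
V(I, u) = 4*I (V(I, u) = I*4 = 4*I)
Y = -1168 (Y = 4*(-292) = -1168)
(-127309 - 204801) + Y = (-127309 - 204801) - 1168 = -332110 - 1168 = -333278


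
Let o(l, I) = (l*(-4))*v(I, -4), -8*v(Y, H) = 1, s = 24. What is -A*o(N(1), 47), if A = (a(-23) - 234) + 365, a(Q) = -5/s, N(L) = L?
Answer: -3139/48 ≈ -65.396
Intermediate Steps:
a(Q) = -5/24
v(Y, H) = -1/8 (v(Y, H) = -1/8*1 = -1/8)
o(l, I) = l/2 (o(l, I) = (l*(-4))*(-1/8) = -4*l*(-1/8) = l/2)
A = 3139/24 (A = (-5/24 - 234) + 365 = -5621/24 + 365 = 3139/24 ≈ 130.79)
-A*o(N(1), 47) = -3139*(1/2)*1/24 = -3139/(24*2) = -1*3139/48 = -3139/48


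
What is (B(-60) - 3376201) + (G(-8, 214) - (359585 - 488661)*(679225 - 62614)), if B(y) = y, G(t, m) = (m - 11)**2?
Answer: 79586346384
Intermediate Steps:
G(t, m) = (-11 + m)**2
(B(-60) - 3376201) + (G(-8, 214) - (359585 - 488661)*(679225 - 62614)) = (-60 - 3376201) + ((-11 + 214)**2 - (359585 - 488661)*(679225 - 62614)) = -3376261 + (203**2 - (-129076)*616611) = -3376261 + (41209 - 1*(-79589681436)) = -3376261 + (41209 + 79589681436) = -3376261 + 79589722645 = 79586346384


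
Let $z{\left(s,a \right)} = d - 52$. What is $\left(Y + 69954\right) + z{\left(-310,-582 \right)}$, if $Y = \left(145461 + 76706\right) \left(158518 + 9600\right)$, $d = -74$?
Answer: $37350341534$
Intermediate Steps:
$Y = 37350271706$ ($Y = 222167 \cdot 168118 = 37350271706$)
$z{\left(s,a \right)} = -126$ ($z{\left(s,a \right)} = -74 - 52 = -126$)
$\left(Y + 69954\right) + z{\left(-310,-582 \right)} = \left(37350271706 + 69954\right) - 126 = 37350341660 - 126 = 37350341534$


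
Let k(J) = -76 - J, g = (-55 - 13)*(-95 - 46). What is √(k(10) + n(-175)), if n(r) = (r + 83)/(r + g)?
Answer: I*√7620858930/9413 ≈ 9.2741*I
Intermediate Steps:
g = 9588 (g = -68*(-141) = 9588)
n(r) = (83 + r)/(9588 + r) (n(r) = (r + 83)/(r + 9588) = (83 + r)/(9588 + r))
√(k(10) + n(-175)) = √((-76 - 1*10) + (83 - 175)/(9588 - 175)) = √((-76 - 10) - 92/9413) = √(-86 + (1/9413)*(-92)) = √(-86 - 92/9413) = √(-809610/9413) = I*√7620858930/9413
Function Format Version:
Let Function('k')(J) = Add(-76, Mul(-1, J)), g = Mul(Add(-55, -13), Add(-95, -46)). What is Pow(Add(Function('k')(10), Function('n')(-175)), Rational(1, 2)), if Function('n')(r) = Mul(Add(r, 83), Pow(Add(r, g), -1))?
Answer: Mul(Rational(1, 9413), I, Pow(7620858930, Rational(1, 2))) ≈ Mul(9.2741, I)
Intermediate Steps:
g = 9588 (g = Mul(-68, -141) = 9588)
Function('n')(r) = Mul(Pow(Add(9588, r), -1), Add(83, r)) (Function('n')(r) = Mul(Add(r, 83), Pow(Add(r, 9588), -1)) = Mul(Add(83, r), Pow(Add(9588, r), -1)) = Mul(Pow(Add(9588, r), -1), Add(83, r)))
Pow(Add(Function('k')(10), Function('n')(-175)), Rational(1, 2)) = Pow(Add(Add(-76, Mul(-1, 10)), Mul(Pow(Add(9588, -175), -1), Add(83, -175))), Rational(1, 2)) = Pow(Add(Add(-76, -10), Mul(Pow(9413, -1), -92)), Rational(1, 2)) = Pow(Add(-86, Mul(Rational(1, 9413), -92)), Rational(1, 2)) = Pow(Add(-86, Rational(-92, 9413)), Rational(1, 2)) = Pow(Rational(-809610, 9413), Rational(1, 2)) = Mul(Rational(1, 9413), I, Pow(7620858930, Rational(1, 2)))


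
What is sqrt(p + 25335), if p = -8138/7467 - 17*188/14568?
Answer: sqrt(231305325280591534)/3021646 ≈ 159.17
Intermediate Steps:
p = -3956081/3021646 (p = -8138*1/7467 - 3196*1/14568 = -8138/7467 - 799/3642 = -3956081/3021646 ≈ -1.3092)
sqrt(p + 25335) = sqrt(-3956081/3021646 + 25335) = sqrt(76549445329/3021646) = sqrt(231305325280591534)/3021646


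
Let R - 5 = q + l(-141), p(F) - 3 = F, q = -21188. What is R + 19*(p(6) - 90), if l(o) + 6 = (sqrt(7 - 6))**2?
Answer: -22727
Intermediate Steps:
p(F) = 3 + F
l(o) = -5 (l(o) = -6 + (sqrt(7 - 6))**2 = -6 + (sqrt(1))**2 = -6 + 1**2 = -6 + 1 = -5)
R = -21188 (R = 5 + (-21188 - 5) = 5 - 21193 = -21188)
R + 19*(p(6) - 90) = -21188 + 19*((3 + 6) - 90) = -21188 + 19*(9 - 90) = -21188 + 19*(-81) = -21188 - 1539 = -22727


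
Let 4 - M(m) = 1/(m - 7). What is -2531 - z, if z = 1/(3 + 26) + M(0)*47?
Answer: -553327/203 ≈ -2725.8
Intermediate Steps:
M(m) = 4 - 1/(-7 + m) (M(m) = 4 - 1/(m - 7) = 4 - 1/(-7 + m))
z = 39534/203 (z = 1/(3 + 26) + ((-29 + 4*0)/(-7 + 0))*47 = 1/29 + ((-29 + 0)/(-7))*47 = 1/29 - 1/7*(-29)*47 = 1/29 + (29/7)*47 = 1/29 + 1363/7 = 39534/203 ≈ 194.75)
-2531 - z = -2531 - 1*39534/203 = -2531 - 39534/203 = -553327/203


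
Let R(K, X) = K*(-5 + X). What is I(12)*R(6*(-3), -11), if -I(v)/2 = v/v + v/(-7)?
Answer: 2880/7 ≈ 411.43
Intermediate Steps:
I(v) = -2 + 2*v/7 (I(v) = -2*(v/v + v/(-7)) = -2*(1 + v*(-⅐)) = -2*(1 - v/7) = -2 + 2*v/7)
I(12)*R(6*(-3), -11) = (-2 + (2/7)*12)*((6*(-3))*(-5 - 11)) = (-2 + 24/7)*(-18*(-16)) = (10/7)*288 = 2880/7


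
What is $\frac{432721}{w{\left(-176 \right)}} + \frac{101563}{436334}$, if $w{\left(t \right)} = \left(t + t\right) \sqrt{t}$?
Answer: $\frac{101563}{436334} + \frac{432721 i \sqrt{11}}{15488} \approx 0.23276 + 92.664 i$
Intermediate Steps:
$w{\left(t \right)} = 2 t^{\frac{3}{2}}$ ($w{\left(t \right)} = 2 t \sqrt{t} = 2 t^{\frac{3}{2}}$)
$\frac{432721}{w{\left(-176 \right)}} + \frac{101563}{436334} = \frac{432721}{2 \left(-176\right)^{\frac{3}{2}}} + \frac{101563}{436334} = \frac{432721}{2 \left(- 704 i \sqrt{11}\right)} + 101563 \cdot \frac{1}{436334} = \frac{432721}{\left(-1408\right) i \sqrt{11}} + \frac{101563}{436334} = 432721 \frac{i \sqrt{11}}{15488} + \frac{101563}{436334} = \frac{432721 i \sqrt{11}}{15488} + \frac{101563}{436334} = \frac{101563}{436334} + \frac{432721 i \sqrt{11}}{15488}$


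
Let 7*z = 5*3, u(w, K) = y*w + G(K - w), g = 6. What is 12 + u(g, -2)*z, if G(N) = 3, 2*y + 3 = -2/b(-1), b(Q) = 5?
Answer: -24/7 ≈ -3.4286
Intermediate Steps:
y = -17/10 (y = -3/2 + (-2/5)/2 = -3/2 + (-2*1/5)/2 = -3/2 + (1/2)*(-2/5) = -3/2 - 1/5 = -17/10 ≈ -1.7000)
u(w, K) = 3 - 17*w/10 (u(w, K) = -17*w/10 + 3 = 3 - 17*w/10)
z = 15/7 (z = (5*3)/7 = (1/7)*15 = 15/7 ≈ 2.1429)
12 + u(g, -2)*z = 12 + (3 - 17/10*6)*(15/7) = 12 + (3 - 51/5)*(15/7) = 12 - 36/5*15/7 = 12 - 108/7 = -24/7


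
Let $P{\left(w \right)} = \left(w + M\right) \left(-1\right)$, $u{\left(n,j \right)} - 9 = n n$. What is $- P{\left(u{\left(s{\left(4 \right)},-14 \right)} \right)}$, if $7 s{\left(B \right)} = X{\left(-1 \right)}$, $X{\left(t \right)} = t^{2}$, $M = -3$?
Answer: $\frac{295}{49} \approx 6.0204$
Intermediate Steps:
$s{\left(B \right)} = \frac{1}{7}$ ($s{\left(B \right)} = \frac{\left(-1\right)^{2}}{7} = \frac{1}{7} \cdot 1 = \frac{1}{7}$)
$u{\left(n,j \right)} = 9 + n^{2}$ ($u{\left(n,j \right)} = 9 + n n = 9 + n^{2}$)
$P{\left(w \right)} = 3 - w$ ($P{\left(w \right)} = \left(w - 3\right) \left(-1\right) = \left(-3 + w\right) \left(-1\right) = 3 - w$)
$- P{\left(u{\left(s{\left(4 \right)},-14 \right)} \right)} = - (3 - \left(9 + \left(\frac{1}{7}\right)^{2}\right)) = - (3 - \left(9 + \frac{1}{49}\right)) = - (3 - \frac{442}{49}) = \left(-1\right) \left(- \frac{295}{49}\right) = \frac{295}{49}$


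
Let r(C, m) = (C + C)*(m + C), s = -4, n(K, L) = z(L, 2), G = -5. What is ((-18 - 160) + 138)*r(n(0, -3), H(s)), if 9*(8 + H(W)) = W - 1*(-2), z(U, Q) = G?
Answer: -47600/9 ≈ -5288.9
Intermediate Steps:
z(U, Q) = -5
n(K, L) = -5
H(W) = -70/9 + W/9 (H(W) = -8 + (W - 1*(-2))/9 = -8 + (W + 2)/9 = -8 + (2 + W)/9 = -8 + (2/9 + W/9) = -70/9 + W/9)
r(C, m) = 2*C*(C + m) (r(C, m) = (2*C)*(C + m) = 2*C*(C + m))
((-18 - 160) + 138)*r(n(0, -3), H(s)) = ((-18 - 160) + 138)*(2*(-5)*(-5 + (-70/9 + (⅑)*(-4)))) = (-178 + 138)*(2*(-5)*(-5 + (-70/9 - 4/9))) = -80*(-5)*(-5 - 74/9) = -80*(-5)*(-119)/9 = -40*1190/9 = -47600/9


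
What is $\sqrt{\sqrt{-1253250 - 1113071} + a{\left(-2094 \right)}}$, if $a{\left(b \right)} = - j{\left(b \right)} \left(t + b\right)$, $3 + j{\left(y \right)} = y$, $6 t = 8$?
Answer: $\sqrt{-4388322 + i \sqrt{2366321}} \approx 0.37 + 2094.8 i$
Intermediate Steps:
$t = \frac{4}{3}$ ($t = \frac{1}{6} \cdot 8 = \frac{4}{3} \approx 1.3333$)
$j{\left(y \right)} = -3 + y$
$a{\left(b \right)} = - \left(-3 + b\right) \left(\frac{4}{3} + b\right)$
$\sqrt{\sqrt{-1253250 - 1113071} + a{\left(-2094 \right)}} = \sqrt{\sqrt{-1253250 - 1113071} + \left(4 - \left(-2094\right)^{2} + \frac{5}{3} \left(-2094\right)\right)} = \sqrt{\sqrt{-2366321} - 4388322} = \sqrt{i \sqrt{2366321} - 4388322} = \sqrt{-4388322 + i \sqrt{2366321}}$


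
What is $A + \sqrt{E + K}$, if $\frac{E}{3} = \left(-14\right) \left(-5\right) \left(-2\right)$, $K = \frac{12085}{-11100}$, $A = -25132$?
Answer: $-25132 + \frac{i \sqrt{518823435}}{1110} \approx -25132.0 + 20.52 i$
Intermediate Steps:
$K = - \frac{2417}{2220}$ ($K = 12085 \left(- \frac{1}{11100}\right) = - \frac{2417}{2220} \approx -1.0887$)
$E = -420$ ($E = 3 \left(-14\right) \left(-5\right) \left(-2\right) = 3 \cdot 70 \left(-2\right) = 3 \left(-140\right) = -420$)
$A + \sqrt{E + K} = -25132 + \sqrt{-420 - \frac{2417}{2220}} = -25132 + \sqrt{- \frac{934817}{2220}} = -25132 + \frac{i \sqrt{518823435}}{1110}$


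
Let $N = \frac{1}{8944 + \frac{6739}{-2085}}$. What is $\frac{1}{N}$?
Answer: $\frac{18641501}{2085} \approx 8940.8$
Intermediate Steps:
$N = \frac{2085}{18641501}$ ($N = \frac{1}{8944 + 6739 \left(- \frac{1}{2085}\right)} = \frac{1}{8944 - \frac{6739}{2085}} = \frac{1}{\frac{18641501}{2085}} = \frac{2085}{18641501} \approx 0.00011185$)
$\frac{1}{N} = \frac{1}{\frac{2085}{18641501}} = \frac{18641501}{2085}$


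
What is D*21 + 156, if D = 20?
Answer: 576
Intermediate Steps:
D*21 + 156 = 20*21 + 156 = 420 + 156 = 576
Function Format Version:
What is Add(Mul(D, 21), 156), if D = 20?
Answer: 576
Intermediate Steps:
Add(Mul(D, 21), 156) = Add(Mul(20, 21), 156) = Add(420, 156) = 576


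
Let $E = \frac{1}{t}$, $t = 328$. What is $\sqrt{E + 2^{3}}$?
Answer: $\frac{5 \sqrt{8610}}{164} \approx 2.829$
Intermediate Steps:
$E = \frac{1}{328} \approx 0.0030488$
$\sqrt{E + 2^{3}} = \sqrt{\frac{1}{328} + 2^{3}} = \sqrt{\frac{1}{328} + 8} = \sqrt{\frac{2625}{328}} = \frac{5 \sqrt{8610}}{164}$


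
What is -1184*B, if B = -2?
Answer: 2368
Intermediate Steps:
-1184*B = -1184*(-2) = 2368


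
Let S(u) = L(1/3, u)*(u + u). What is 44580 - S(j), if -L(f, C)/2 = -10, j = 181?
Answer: 37340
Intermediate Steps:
L(f, C) = 20 (L(f, C) = -2*(-10) = 20)
S(u) = 40*u (S(u) = 20*(u + u) = 20*(2*u) = 40*u)
44580 - S(j) = 44580 - 40*181 = 44580 - 1*7240 = 44580 - 7240 = 37340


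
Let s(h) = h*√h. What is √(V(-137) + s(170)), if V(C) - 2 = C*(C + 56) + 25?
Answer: √(11124 + 170*√170) ≈ 115.50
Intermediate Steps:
V(C) = 27 + C*(56 + C) (V(C) = 2 + (C*(C + 56) + 25) = 2 + (C*(56 + C) + 25) = 2 + (25 + C*(56 + C)) = 27 + C*(56 + C))
s(h) = h^(3/2)
√(V(-137) + s(170)) = √((27 + (-137)² + 56*(-137)) + 170^(3/2)) = √((27 + 18769 - 7672) + 170*√170) = √(11124 + 170*√170)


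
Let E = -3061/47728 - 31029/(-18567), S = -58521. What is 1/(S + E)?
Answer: -295388592/17285961086257 ≈ -1.7088e-5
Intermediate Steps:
E = 474706175/295388592 (E = -3061*1/47728 - 31029*(-1/18567) = -3061/47728 + 10343/6189 = 474706175/295388592 ≈ 1.6071)
1/(S + E) = 1/(-58521 + 474706175/295388592) = 1/(-17285961086257/295388592) = -295388592/17285961086257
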